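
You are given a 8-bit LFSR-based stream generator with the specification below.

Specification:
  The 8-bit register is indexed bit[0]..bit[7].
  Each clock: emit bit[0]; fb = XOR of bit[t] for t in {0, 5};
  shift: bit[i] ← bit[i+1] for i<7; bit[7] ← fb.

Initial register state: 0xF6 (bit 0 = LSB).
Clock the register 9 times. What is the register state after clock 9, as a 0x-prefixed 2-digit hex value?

reg_0 = 0xF6
clock 1: out=0, reg = 0xFB
clock 2: out=1, reg = 0x7D
clock 3: out=1, reg = 0x3E
clock 4: out=0, reg = 0x9F
clock 5: out=1, reg = 0xCF
clock 6: out=1, reg = 0xE7
clock 7: out=1, reg = 0x73
clock 8: out=1, reg = 0x39
clock 9: out=1, reg = 0x1C

0x1C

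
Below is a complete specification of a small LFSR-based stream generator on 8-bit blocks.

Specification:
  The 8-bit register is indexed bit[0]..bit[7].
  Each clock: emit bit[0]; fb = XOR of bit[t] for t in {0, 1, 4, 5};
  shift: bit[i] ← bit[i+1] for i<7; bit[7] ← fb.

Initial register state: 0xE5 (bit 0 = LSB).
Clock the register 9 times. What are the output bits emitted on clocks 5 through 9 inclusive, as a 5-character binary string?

reg_0 = 0xE5
clock 1: out=1, reg = 0x72
clock 2: out=0, reg = 0xB9
clock 3: out=1, reg = 0xDC
clock 4: out=0, reg = 0xEE
clock 5: out=0, reg = 0x77
clock 6: out=1, reg = 0x3B
clock 7: out=1, reg = 0x1D
clock 8: out=1, reg = 0x0E
clock 9: out=0, reg = 0x87

01110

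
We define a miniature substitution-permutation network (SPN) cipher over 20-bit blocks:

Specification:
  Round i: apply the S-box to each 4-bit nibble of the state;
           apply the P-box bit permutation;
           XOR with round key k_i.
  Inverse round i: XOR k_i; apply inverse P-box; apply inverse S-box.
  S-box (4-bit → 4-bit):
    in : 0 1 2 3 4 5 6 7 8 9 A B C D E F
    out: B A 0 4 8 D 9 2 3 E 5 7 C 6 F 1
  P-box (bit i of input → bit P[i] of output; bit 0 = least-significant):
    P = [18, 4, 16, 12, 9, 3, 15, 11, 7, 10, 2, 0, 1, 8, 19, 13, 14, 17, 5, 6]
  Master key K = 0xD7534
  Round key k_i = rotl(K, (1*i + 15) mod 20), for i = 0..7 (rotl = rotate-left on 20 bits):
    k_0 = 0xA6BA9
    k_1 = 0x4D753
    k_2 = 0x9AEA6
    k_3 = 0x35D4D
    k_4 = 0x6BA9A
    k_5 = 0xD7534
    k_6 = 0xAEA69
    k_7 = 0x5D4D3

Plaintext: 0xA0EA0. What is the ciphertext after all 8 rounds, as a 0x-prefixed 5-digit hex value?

0x13F07

s_0 = plaintext = 0xA0EA0
s_1 = Round(s_0, k_0) = 0xE9C1E
s_2 = Round(s_1, k_1) = 0xBAE2E
s_3 = Round(s_2, k_2) = 0x6FA11
s_4 = Round(s_3, k_3) = 0x30593
s_5 = Round(s_4, k_4) = 0x71335
s_6 = Round(s_5, k_5) = 0xAC430
s_7 = Round(s_6, k_6) = 0x61A58
s_8 = Round(s_7, k_7) = 0x13F07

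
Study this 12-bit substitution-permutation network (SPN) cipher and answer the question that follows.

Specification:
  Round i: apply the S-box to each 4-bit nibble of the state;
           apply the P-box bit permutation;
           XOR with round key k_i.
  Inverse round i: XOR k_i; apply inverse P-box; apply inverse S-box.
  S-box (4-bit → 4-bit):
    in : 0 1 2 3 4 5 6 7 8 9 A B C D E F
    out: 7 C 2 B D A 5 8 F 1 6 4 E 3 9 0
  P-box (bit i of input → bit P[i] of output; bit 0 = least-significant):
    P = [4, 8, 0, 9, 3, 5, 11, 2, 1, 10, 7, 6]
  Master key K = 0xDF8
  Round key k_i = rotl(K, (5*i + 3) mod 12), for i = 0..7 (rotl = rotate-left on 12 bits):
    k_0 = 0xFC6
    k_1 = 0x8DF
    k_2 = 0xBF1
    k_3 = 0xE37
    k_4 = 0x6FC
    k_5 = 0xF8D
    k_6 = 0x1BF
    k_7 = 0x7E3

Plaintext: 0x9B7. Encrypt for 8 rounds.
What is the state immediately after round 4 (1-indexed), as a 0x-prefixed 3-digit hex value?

0xB13

s_0 = plaintext = 0x9B7
s_1 = Round(s_0, k_0) = 0x5C4
s_2 = Round(s_1, k_1) = 0x6AA
s_3 = Round(s_2, k_2) = 0x252
s_4 = Round(s_3, k_3) = 0xB13
s_5 = Round(s_4, k_4) = 0xD68
s_6 = Round(s_5, k_5) = 0x096
s_7 = Round(s_6, k_6) = 0x524
s_8 = Round(s_7, k_7) = 0x192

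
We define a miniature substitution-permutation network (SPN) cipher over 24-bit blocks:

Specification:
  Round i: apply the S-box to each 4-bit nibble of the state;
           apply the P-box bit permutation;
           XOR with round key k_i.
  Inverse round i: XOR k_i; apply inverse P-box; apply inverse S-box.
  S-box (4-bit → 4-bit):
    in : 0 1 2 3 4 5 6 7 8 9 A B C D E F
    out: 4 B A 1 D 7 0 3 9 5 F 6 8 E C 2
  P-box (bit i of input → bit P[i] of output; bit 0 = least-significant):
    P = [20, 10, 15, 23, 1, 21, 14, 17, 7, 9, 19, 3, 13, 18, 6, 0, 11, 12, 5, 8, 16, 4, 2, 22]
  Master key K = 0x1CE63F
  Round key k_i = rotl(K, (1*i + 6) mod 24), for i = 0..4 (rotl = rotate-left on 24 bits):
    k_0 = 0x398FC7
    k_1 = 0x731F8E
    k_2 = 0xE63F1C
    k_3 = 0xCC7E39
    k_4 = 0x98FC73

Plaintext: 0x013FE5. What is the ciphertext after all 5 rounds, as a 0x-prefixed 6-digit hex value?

0x207F10

s_0 = plaintext = 0x013FE5
s_1 = Round(s_0, k_0) = 0x2B70C3
s_2 = Round(s_1, k_1) = 0x2D2FBE
s_3 = Round(s_2, k_2) = 0x02EC2D
s_4 = Round(s_3, k_3) = 0x6EEB74
s_5 = Round(s_4, k_4) = 0x207F10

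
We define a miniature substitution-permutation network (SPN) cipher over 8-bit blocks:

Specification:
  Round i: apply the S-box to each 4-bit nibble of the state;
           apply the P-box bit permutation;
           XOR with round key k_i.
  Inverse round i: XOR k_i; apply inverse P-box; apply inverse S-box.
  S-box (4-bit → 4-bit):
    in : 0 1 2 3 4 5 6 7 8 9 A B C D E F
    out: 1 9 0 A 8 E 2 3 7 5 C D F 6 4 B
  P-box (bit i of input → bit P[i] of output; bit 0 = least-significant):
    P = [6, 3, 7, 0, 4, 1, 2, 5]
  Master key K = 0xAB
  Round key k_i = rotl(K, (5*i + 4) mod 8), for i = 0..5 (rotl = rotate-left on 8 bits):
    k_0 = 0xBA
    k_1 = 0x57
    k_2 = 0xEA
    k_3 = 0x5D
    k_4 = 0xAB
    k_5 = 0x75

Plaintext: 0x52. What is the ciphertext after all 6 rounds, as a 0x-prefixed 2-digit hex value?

0xFA

s_0 = plaintext = 0x52
s_1 = Round(s_0, k_0) = 0x9C
s_2 = Round(s_1, k_1) = 0x8A
s_3 = Round(s_2, k_2) = 0x7D
s_4 = Round(s_3, k_3) = 0xC7
s_5 = Round(s_4, k_4) = 0xD5
s_6 = Round(s_5, k_5) = 0xFA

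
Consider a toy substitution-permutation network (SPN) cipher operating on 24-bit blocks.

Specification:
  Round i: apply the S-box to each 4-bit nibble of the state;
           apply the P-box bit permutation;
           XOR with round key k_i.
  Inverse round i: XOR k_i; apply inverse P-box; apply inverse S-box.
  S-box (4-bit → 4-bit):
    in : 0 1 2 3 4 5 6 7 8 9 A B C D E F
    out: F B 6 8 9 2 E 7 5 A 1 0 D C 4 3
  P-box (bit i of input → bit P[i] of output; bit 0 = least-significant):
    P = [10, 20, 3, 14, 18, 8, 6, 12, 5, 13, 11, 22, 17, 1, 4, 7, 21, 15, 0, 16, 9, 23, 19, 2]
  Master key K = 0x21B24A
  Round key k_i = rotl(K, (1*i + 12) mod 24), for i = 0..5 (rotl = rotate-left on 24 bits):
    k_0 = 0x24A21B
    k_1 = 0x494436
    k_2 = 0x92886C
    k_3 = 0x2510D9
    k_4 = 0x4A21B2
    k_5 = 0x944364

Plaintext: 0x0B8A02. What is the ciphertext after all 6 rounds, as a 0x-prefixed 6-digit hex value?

0xB6F3A6

s_0 = plaintext = 0x0B8A02
s_1 = Round(s_0, k_0) = 0xBAB167
s_2 = Round(s_1, k_1) = 0x39715E
s_3 = Round(s_2, k_2) = 0xD12952
s_4 = Round(s_3, k_3) = 0x5CB1C7
s_5 = Round(s_4, k_4) = 0xBF15DB
s_6 = Round(s_5, k_5) = 0xB6F3A6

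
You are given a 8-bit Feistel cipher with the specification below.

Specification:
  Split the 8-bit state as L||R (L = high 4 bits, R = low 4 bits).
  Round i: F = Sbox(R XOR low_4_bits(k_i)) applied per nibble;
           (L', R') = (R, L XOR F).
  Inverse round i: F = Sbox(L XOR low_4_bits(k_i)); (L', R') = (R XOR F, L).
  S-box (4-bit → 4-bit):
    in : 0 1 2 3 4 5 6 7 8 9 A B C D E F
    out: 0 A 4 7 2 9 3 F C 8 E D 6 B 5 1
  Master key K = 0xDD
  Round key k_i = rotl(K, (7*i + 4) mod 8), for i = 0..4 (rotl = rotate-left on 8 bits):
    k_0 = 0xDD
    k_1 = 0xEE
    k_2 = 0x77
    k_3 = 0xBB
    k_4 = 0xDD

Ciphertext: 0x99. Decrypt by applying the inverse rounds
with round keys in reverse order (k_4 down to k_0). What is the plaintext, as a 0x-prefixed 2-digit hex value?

0xC9

s_0 = ciphertext = 0x99
s_1 = InvRound(s_0, k_4) = 0xB9
s_2 = InvRound(s_1, k_3) = 0x9B
s_3 = InvRound(s_2, k_2) = 0xE9
s_4 = InvRound(s_3, k_1) = 0x9E
s_5 = InvRound(s_4, k_0) = 0xC9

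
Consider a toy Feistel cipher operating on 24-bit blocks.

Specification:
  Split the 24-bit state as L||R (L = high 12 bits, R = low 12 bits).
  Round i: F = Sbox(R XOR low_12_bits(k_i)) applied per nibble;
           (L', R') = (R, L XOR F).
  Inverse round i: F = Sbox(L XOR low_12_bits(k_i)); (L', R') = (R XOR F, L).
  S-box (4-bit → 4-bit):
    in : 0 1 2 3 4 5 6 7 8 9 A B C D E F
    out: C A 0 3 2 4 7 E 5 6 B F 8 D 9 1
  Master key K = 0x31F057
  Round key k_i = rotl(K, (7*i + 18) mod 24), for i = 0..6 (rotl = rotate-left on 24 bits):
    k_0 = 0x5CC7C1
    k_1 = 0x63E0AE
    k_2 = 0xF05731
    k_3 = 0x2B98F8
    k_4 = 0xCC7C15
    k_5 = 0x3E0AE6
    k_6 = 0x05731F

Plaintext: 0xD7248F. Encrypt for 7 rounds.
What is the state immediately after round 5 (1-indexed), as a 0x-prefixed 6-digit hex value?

s_0 = plaintext = 0xD7248F
s_1 = Round(s_0, k_0) = 0x48FE5B
s_2 = Round(s_1, k_1) = 0xE5BD9B
s_3 = Round(s_2, k_2) = 0xD9B5E0
s_4 = Round(s_3, k_3) = 0x5E003E
s_5 = Round(s_4, k_4) = 0x03EDEF
s_6 = Round(s_5, k_5) = 0xDEFEF8
s_7 = Round(s_6, k_6) = 0xEF8071

0x03EDEF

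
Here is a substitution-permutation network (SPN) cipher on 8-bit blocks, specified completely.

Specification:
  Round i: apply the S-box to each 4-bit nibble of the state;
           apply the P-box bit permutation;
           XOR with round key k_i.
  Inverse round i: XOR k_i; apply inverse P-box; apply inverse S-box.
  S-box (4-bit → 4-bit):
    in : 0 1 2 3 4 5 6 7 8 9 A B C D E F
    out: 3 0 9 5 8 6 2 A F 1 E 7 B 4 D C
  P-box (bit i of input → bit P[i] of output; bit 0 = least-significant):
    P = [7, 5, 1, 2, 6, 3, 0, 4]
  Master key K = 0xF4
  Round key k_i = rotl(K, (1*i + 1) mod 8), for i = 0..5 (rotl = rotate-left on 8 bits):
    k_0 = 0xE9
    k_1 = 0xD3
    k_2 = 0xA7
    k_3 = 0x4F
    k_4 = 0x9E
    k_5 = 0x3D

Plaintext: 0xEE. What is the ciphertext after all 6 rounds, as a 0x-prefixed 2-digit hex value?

s_0 = plaintext = 0xEE
s_1 = Round(s_0, k_0) = 0x3E
s_2 = Round(s_1, k_1) = 0x14
s_3 = Round(s_2, k_2) = 0xA3
s_4 = Round(s_3, k_3) = 0xD4
s_5 = Round(s_4, k_4) = 0x9B
s_6 = Round(s_5, k_5) = 0xDF

0xDF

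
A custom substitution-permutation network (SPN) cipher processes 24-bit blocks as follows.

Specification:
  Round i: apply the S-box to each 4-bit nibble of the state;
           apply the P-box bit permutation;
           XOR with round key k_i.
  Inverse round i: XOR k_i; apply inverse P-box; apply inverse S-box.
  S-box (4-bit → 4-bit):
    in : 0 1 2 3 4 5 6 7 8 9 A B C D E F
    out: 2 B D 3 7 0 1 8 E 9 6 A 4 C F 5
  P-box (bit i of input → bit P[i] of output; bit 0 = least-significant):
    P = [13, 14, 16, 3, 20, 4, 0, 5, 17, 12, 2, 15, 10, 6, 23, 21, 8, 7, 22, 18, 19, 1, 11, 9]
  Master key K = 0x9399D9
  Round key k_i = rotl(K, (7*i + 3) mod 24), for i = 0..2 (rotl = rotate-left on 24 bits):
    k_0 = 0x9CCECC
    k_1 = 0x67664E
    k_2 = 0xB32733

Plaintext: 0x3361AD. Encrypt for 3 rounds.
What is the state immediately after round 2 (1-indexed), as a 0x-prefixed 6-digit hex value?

0x6BF446

s_0 = plaintext = 0x3361AD
s_1 = Round(s_0, k_0) = 0x975B57
s_2 = Round(s_1, k_1) = 0x6BF446
s_3 = Round(s_2, k_2) = 0x2D13A6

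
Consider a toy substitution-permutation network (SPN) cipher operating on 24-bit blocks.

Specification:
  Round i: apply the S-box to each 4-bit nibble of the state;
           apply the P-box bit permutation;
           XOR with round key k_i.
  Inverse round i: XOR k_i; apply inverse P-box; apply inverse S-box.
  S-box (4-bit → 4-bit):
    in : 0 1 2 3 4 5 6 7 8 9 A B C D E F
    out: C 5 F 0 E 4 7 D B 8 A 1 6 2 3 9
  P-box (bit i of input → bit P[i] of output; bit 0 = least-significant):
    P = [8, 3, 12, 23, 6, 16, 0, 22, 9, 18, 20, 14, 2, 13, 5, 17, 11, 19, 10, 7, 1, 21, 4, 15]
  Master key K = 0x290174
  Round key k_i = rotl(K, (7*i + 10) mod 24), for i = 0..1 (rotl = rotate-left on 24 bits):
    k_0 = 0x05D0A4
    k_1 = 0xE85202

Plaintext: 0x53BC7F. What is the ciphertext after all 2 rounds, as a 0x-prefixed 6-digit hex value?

s_0 = plaintext = 0x53BC7F
s_1 = Round(s_0, k_0) = 0xD1D1F1
s_2 = Round(s_1, k_1) = 0x986D42

0x986D42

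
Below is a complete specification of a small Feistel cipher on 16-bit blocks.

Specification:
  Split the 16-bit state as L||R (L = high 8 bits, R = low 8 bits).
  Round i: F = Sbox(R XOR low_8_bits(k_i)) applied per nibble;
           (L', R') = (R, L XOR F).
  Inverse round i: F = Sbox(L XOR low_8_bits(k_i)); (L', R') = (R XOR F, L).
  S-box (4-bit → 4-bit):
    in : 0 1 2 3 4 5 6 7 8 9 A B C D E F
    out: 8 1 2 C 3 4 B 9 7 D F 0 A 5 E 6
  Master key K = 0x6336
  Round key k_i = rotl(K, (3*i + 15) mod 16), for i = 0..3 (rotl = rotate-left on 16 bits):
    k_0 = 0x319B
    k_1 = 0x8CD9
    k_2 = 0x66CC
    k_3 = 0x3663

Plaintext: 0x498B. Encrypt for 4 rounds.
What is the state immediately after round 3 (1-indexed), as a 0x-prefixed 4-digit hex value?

s_0 = plaintext = 0x498B
s_1 = Round(s_0, k_0) = 0x8B51
s_2 = Round(s_1, k_1) = 0x51FC
s_3 = Round(s_2, k_2) = 0xFC99
s_4 = Round(s_3, k_3) = 0x9993

0xFC99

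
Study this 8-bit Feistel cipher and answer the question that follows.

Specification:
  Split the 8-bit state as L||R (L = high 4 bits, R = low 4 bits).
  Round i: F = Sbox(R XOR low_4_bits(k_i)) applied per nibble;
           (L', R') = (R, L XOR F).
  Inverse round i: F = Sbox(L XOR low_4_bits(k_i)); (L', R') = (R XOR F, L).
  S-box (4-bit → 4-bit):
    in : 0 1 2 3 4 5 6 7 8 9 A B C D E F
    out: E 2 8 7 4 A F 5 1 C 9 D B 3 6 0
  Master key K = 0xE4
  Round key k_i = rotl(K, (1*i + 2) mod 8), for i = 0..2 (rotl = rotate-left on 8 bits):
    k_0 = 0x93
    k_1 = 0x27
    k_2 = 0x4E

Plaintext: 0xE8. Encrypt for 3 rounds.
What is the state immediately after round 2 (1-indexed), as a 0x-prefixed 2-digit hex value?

0x3C

s_0 = plaintext = 0xE8
s_1 = Round(s_0, k_0) = 0x83
s_2 = Round(s_1, k_1) = 0x3C
s_3 = Round(s_2, k_2) = 0xCB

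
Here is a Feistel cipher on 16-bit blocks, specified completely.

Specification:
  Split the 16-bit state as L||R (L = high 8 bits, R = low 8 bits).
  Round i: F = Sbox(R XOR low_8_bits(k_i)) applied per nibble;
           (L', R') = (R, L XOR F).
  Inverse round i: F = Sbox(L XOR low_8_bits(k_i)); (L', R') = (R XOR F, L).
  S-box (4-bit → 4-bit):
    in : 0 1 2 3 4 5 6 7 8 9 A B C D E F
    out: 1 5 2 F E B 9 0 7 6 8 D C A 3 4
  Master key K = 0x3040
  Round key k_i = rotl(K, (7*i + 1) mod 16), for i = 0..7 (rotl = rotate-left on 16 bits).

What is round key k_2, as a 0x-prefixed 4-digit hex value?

0x1820

K = 0x3040
k_0 = rotl(K, (7*0+1) mod 16) = rotl(K, 1) = 0x6080
k_1 = rotl(K, (7*1+1) mod 16) = rotl(K, 8) = 0x4030
k_2 = rotl(K, (7*2+1) mod 16) = rotl(K, 15) = 0x1820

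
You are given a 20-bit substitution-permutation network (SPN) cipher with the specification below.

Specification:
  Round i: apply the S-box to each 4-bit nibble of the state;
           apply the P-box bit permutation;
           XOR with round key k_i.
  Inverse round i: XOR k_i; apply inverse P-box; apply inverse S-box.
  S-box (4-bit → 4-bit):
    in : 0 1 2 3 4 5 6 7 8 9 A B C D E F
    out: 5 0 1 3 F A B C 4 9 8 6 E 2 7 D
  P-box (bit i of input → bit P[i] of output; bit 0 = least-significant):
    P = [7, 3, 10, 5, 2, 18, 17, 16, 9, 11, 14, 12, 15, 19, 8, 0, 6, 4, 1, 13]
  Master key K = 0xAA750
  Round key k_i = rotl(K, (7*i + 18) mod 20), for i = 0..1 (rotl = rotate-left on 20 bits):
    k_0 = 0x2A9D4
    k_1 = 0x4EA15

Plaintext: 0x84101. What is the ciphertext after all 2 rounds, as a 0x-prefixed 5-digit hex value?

0x02A9F

s_0 = plaintext = 0x84101
s_1 = Round(s_0, k_0) = 0x828D3
s_2 = Round(s_1, k_1) = 0x02A9F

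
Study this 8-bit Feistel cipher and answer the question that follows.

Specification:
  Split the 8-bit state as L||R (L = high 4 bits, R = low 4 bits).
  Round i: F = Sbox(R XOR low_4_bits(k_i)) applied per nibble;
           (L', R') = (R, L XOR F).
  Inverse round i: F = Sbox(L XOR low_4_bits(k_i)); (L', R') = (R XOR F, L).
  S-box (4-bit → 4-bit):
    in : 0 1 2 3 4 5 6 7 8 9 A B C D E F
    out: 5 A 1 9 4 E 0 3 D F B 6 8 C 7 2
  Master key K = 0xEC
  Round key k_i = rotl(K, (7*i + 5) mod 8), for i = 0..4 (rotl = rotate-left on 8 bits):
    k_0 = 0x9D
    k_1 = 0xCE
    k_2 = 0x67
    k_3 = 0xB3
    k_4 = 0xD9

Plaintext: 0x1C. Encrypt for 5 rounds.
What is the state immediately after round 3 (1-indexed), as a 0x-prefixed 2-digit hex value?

s_0 = plaintext = 0x1C
s_1 = Round(s_0, k_0) = 0xCB
s_2 = Round(s_1, k_1) = 0xB2
s_3 = Round(s_2, k_2) = 0x25
s_4 = Round(s_3, k_3) = 0x52
s_5 = Round(s_4, k_4) = 0x23

0x25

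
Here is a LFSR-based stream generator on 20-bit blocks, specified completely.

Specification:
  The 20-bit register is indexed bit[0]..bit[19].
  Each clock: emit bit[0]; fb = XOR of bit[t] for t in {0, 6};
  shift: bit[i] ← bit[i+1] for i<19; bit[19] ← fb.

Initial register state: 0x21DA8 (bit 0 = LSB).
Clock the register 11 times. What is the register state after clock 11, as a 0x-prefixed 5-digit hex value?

reg_0 = 0x21DA8
clock 1: out=0, reg = 0x10ED4
clock 2: out=0, reg = 0x8876A
clock 3: out=0, reg = 0xC43B5
clock 4: out=1, reg = 0xE21DA
clock 5: out=0, reg = 0xF10ED
clock 6: out=1, reg = 0x78876
clock 7: out=0, reg = 0xBC43B
clock 8: out=1, reg = 0xDE21D
clock 9: out=1, reg = 0xEF10E
clock 10: out=0, reg = 0x77887
clock 11: out=1, reg = 0xBBC43

0xBBC43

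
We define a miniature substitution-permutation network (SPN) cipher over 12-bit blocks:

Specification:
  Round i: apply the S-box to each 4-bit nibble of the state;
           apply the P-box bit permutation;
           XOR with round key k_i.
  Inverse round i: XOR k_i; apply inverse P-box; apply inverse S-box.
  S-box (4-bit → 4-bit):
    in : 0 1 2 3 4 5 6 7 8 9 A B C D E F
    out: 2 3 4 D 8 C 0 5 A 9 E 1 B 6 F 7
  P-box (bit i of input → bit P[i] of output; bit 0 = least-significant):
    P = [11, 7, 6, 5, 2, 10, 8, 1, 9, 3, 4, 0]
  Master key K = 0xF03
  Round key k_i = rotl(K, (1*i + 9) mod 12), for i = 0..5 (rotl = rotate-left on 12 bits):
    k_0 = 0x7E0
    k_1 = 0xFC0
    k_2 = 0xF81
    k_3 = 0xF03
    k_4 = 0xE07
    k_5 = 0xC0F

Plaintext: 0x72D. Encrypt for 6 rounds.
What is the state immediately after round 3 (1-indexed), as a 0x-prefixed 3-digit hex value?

s_0 = plaintext = 0x72D
s_1 = Round(s_0, k_0) = 0x430
s_2 = Round(s_1, k_1) = 0xE47
s_3 = Round(s_2, k_2) = 0x5DA
s_4 = Round(s_3, k_3) = 0xAF2
s_5 = Round(s_4, k_4) = 0xB5A
s_6 = Round(s_5, k_5) = 0xFED

0x5DA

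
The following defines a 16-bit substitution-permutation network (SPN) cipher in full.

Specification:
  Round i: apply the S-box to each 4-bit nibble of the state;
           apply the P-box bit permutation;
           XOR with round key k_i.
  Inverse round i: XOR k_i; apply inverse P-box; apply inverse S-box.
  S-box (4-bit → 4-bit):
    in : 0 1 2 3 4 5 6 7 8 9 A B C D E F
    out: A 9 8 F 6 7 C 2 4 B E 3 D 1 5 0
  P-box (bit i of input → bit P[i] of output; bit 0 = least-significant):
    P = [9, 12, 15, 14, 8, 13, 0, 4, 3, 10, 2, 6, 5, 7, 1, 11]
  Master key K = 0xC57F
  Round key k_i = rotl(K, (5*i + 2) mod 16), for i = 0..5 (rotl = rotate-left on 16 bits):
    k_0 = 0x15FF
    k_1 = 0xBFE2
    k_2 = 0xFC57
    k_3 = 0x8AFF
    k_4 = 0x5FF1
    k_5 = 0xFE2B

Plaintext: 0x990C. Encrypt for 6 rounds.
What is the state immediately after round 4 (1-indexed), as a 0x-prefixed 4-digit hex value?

s_0 = plaintext = 0x990C
s_1 = Round(s_0, k_0) = 0xFB07
s_2 = Round(s_1, k_1) = 0x8BFA
s_3 = Round(s_2, k_2) = 0x285D
s_4 = Round(s_3, k_3) = 0xA1FA
s_5 = Round(s_4, k_4) = 0x873B
s_6 = Round(s_5, k_5) = 0xC938

0xA1FA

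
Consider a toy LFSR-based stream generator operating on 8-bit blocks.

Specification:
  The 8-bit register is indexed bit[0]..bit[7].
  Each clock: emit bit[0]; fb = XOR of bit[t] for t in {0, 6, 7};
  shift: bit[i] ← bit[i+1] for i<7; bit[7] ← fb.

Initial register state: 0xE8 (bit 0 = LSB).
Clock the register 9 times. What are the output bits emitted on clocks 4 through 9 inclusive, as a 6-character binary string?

101110

reg_0 = 0xE8
clock 1: out=0, reg = 0x74
clock 2: out=0, reg = 0xBA
clock 3: out=0, reg = 0xDD
clock 4: out=1, reg = 0xEE
clock 5: out=0, reg = 0x77
clock 6: out=1, reg = 0x3B
clock 7: out=1, reg = 0x9D
clock 8: out=1, reg = 0x4E
clock 9: out=0, reg = 0xA7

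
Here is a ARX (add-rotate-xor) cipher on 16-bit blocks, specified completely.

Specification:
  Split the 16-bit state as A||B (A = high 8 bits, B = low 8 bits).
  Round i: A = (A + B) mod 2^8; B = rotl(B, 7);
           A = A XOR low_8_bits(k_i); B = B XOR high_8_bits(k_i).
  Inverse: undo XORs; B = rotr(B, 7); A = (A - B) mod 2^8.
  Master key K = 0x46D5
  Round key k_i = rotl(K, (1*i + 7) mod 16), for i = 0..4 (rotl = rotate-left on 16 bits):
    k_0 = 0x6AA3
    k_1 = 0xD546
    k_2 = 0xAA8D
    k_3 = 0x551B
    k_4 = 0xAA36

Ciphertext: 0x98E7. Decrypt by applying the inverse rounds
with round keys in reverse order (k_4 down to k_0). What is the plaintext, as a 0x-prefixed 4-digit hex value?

s_0 = ciphertext = 0x98E7
s_1 = InvRound(s_0, k_4) = 0x149A
s_2 = InvRound(s_1, k_3) = 0x709F
s_3 = InvRound(s_2, k_2) = 0x936A
s_4 = InvRound(s_3, k_1) = 0x567F
s_5 = InvRound(s_4, k_0) = 0xCB2A

0xCB2A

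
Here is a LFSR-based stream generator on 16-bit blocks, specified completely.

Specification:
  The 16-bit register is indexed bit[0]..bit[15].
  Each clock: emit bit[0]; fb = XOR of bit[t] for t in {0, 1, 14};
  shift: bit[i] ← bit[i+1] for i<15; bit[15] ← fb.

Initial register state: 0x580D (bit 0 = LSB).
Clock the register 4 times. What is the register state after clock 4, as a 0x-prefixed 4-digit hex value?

reg_0 = 0x580D
clock 1: out=1, reg = 0x2C06
clock 2: out=0, reg = 0x9603
clock 3: out=1, reg = 0x4B01
clock 4: out=1, reg = 0x2580

0x2580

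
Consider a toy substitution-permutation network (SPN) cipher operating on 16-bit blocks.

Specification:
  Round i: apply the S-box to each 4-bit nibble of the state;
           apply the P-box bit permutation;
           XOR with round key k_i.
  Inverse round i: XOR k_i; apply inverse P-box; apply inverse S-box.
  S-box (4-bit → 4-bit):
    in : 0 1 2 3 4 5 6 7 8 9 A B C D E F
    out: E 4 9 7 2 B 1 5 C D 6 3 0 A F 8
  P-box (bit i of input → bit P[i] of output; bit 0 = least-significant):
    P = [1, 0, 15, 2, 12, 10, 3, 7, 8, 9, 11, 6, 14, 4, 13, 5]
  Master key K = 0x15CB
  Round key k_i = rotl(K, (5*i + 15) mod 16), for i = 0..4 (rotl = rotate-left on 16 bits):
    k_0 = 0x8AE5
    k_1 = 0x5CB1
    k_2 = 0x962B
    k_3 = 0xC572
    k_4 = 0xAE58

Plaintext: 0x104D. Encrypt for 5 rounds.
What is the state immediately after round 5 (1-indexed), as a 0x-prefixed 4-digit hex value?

s_0 = plaintext = 0x104D
s_1 = Round(s_0, k_0) = 0xA4A0
s_2 = Round(s_1, k_1) = 0xFAAC
s_3 = Round(s_2, k_2) = 0x9803
s_4 = Round(s_3, k_3) = 0x2999
s_5 = Round(s_4, k_4) = 0x77B6

0x77B6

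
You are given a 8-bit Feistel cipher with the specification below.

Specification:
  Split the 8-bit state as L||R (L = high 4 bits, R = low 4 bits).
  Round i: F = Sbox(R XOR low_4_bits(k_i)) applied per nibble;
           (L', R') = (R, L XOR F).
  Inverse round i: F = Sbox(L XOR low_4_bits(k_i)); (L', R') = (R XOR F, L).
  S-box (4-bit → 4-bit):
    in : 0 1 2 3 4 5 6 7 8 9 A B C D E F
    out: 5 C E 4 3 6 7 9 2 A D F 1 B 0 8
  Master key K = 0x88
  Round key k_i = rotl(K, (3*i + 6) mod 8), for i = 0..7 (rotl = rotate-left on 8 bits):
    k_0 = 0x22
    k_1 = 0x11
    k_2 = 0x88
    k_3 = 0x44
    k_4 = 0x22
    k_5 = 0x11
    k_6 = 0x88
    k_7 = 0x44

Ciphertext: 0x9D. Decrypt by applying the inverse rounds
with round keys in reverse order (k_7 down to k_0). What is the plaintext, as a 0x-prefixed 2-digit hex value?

0xAD

s_0 = ciphertext = 0x9D
s_1 = InvRound(s_0, k_7) = 0x69
s_2 = InvRound(s_1, k_6) = 0x96
s_3 = InvRound(s_2, k_5) = 0x49
s_4 = InvRound(s_3, k_4) = 0xE4
s_5 = InvRound(s_4, k_3) = 0x9E
s_6 = InvRound(s_5, k_2) = 0x29
s_7 = InvRound(s_6, k_1) = 0xD2
s_8 = InvRound(s_7, k_0) = 0xAD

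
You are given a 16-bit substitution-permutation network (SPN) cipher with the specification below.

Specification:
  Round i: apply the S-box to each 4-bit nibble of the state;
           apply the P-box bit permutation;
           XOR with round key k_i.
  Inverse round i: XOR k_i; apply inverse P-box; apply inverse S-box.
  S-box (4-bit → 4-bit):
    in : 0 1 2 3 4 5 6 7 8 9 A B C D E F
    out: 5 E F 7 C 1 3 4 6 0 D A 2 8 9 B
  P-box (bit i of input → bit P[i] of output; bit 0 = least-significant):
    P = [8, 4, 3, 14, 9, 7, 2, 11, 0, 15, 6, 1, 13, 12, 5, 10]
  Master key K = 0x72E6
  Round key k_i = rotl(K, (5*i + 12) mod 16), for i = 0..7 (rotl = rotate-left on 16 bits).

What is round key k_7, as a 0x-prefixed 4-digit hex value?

K = 0x72E6
k_0 = rotl(K, (5*0+12) mod 16) = rotl(K, 12) = 0x672E
k_1 = rotl(K, (5*1+12) mod 16) = rotl(K, 1) = 0xE5CC
k_2 = rotl(K, (5*2+12) mod 16) = rotl(K, 6) = 0xB99C
k_3 = rotl(K, (5*3+12) mod 16) = rotl(K, 11) = 0x3397
k_4 = rotl(K, (5*4+12) mod 16) = rotl(K, 0) = 0x72E6
k_5 = rotl(K, (5*5+12) mod 16) = rotl(K, 5) = 0x5CCE
k_6 = rotl(K, (5*6+12) mod 16) = rotl(K, 10) = 0x99CB
k_7 = rotl(K, (5*7+12) mod 16) = rotl(K, 15) = 0x3973

0x3973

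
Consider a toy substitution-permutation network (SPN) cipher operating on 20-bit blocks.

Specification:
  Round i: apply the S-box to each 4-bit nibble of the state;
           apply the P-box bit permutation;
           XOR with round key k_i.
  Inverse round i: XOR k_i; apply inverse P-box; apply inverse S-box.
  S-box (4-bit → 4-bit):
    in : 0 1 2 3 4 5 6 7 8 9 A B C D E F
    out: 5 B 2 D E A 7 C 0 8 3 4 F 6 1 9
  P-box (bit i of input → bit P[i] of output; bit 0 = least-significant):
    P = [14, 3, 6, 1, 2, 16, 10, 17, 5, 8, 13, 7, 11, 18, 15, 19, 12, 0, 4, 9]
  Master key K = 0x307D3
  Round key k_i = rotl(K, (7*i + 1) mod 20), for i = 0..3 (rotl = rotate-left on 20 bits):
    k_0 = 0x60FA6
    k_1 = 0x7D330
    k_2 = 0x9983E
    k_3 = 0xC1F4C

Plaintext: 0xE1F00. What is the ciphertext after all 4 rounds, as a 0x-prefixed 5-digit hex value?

0xCFB36

s_0 = plaintext = 0xE1F00
s_1 = Round(s_0, k_0) = 0xA5342
s_2 = Round(s_1, k_1) = 0x8E799
s_3 = Round(s_2, k_2) = 0xBB0BC
s_4 = Round(s_3, k_3) = 0xCFB36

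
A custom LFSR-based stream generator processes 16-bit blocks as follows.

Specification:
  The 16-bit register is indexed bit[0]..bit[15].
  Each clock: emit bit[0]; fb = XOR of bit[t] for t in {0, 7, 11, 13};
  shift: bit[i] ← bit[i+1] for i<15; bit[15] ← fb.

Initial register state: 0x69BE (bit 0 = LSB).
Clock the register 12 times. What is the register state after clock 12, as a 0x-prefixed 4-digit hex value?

reg_0 = 0x69BE
clock 1: out=0, reg = 0xB4DF
clock 2: out=1, reg = 0xDA6F
clock 3: out=1, reg = 0x6D37
clock 4: out=1, reg = 0xB69B
clock 5: out=1, reg = 0xDB4D
clock 6: out=1, reg = 0x6DA6
clock 7: out=0, reg = 0xB6D3
clock 8: out=1, reg = 0xDB69
clock 9: out=1, reg = 0x6DB4
clock 10: out=0, reg = 0xB6DA
clock 11: out=0, reg = 0x5B6D
clock 12: out=1, reg = 0x2DB6

0x2DB6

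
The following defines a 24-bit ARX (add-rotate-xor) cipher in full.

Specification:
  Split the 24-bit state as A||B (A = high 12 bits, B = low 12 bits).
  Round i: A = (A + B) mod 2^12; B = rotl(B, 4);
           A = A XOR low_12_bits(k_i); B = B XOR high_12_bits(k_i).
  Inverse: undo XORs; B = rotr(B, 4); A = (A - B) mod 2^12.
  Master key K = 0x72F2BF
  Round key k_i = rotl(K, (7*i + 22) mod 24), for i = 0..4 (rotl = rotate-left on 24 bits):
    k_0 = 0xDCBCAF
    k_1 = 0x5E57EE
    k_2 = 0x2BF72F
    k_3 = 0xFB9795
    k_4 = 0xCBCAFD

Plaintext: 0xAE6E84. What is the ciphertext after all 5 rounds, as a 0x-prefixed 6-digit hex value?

s_0 = plaintext = 0xAE6E84
s_1 = Round(s_0, k_0) = 0x5C5585
s_2 = Round(s_1, k_1) = 0xCA4DB0
s_3 = Round(s_2, k_2) = 0xD7B9B2
s_4 = Round(s_3, k_3) = 0x0B8490
s_5 = Round(s_4, k_4) = 0xFB55B8

0xFB55B8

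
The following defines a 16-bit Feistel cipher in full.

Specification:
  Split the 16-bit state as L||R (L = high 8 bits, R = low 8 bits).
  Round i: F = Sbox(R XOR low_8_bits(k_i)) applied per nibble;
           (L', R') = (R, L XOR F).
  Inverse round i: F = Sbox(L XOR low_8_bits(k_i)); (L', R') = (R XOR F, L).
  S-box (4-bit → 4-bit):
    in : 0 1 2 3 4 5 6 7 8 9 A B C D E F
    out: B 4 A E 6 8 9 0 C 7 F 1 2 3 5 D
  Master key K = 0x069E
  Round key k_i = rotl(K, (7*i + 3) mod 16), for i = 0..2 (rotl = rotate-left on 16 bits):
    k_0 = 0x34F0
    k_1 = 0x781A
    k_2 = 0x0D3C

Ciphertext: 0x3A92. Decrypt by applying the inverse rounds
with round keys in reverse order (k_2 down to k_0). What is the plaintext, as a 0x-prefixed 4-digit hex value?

s_0 = ciphertext = 0x3A92
s_1 = InvRound(s_0, k_2) = 0x2B3A
s_2 = InvRound(s_1, k_1) = 0xDE2B
s_3 = InvRound(s_2, k_0) = 0x8EDE

0x8EDE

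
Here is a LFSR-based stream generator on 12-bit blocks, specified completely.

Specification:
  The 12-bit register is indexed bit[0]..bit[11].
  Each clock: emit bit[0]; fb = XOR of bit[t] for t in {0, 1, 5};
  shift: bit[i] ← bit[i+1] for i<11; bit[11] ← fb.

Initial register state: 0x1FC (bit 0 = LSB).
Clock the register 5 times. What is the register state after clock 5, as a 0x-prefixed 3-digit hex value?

0x68F

reg_0 = 0x1FC
clock 1: out=0, reg = 0x8FE
clock 2: out=0, reg = 0x47F
clock 3: out=1, reg = 0xA3F
clock 4: out=1, reg = 0xD1F
clock 5: out=1, reg = 0x68F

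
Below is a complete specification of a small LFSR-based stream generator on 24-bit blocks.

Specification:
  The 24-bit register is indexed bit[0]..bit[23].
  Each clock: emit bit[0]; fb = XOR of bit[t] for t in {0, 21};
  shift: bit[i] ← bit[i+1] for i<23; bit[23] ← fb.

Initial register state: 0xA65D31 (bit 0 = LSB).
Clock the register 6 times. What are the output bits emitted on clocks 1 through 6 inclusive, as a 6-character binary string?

reg_0 = 0xA65D31
clock 1: out=1, reg = 0x532E98
clock 2: out=0, reg = 0x29974C
clock 3: out=0, reg = 0x94CBA6
clock 4: out=0, reg = 0x4A65D3
clock 5: out=1, reg = 0xA532E9
clock 6: out=1, reg = 0x529974

100011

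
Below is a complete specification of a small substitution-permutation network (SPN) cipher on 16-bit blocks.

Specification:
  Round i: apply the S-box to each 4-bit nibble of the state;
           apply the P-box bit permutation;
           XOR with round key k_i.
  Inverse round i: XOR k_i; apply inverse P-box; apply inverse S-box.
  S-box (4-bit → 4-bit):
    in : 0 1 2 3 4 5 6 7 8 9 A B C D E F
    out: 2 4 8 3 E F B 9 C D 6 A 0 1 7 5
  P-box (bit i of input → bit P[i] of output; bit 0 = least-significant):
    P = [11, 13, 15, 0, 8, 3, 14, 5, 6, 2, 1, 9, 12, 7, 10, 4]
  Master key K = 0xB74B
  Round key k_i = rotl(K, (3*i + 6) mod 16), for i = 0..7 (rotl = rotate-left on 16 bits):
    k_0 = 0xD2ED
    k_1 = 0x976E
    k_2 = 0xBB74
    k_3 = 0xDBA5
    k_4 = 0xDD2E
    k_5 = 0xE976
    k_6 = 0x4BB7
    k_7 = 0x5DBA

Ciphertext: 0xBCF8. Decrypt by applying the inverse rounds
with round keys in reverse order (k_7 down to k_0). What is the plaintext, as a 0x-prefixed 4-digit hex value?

0xC596

s_0 = ciphertext = 0xBCF8
s_1 = InvRound(s_0, k_7) = 0xCFFA
s_2 = InvRound(s_1, k_6) = 0x1308
s_3 = InvRound(s_2, k_5) = 0x754E
s_4 = InvRound(s_3, k_4) = 0xCD2E
s_5 = InvRound(s_4, k_3) = 0xE802
s_6 = InvRound(s_5, k_2) = 0x759C
s_7 = InvRound(s_6, k_1) = 0xB98A
s_8 = InvRound(s_7, k_0) = 0xC596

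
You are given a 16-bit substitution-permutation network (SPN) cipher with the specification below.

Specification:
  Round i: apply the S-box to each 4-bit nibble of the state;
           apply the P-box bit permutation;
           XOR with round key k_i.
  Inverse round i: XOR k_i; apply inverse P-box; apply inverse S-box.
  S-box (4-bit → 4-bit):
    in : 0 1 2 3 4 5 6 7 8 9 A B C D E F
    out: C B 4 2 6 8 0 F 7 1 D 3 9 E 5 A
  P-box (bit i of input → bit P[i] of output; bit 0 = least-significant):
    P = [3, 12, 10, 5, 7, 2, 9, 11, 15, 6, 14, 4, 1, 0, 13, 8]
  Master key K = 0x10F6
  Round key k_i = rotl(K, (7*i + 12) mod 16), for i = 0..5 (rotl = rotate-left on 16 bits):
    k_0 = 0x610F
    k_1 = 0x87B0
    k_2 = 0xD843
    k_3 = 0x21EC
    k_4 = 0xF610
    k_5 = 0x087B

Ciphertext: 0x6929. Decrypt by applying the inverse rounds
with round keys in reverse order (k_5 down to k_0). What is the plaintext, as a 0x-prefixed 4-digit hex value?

s_0 = ciphertext = 0x6929
s_1 = InvRound(s_0, k_5) = 0xAD66
s_2 = InvRound(s_1, k_4) = 0xCDDF
s_3 = InvRound(s_2, k_3) = 0x8A50
s_4 = InvRound(s_3, k_2) = 0xB023
s_5 = InvRound(s_4, k_1) = 0x75E4
s_6 = InvRound(s_5, k_0) = 0xB397

0xB397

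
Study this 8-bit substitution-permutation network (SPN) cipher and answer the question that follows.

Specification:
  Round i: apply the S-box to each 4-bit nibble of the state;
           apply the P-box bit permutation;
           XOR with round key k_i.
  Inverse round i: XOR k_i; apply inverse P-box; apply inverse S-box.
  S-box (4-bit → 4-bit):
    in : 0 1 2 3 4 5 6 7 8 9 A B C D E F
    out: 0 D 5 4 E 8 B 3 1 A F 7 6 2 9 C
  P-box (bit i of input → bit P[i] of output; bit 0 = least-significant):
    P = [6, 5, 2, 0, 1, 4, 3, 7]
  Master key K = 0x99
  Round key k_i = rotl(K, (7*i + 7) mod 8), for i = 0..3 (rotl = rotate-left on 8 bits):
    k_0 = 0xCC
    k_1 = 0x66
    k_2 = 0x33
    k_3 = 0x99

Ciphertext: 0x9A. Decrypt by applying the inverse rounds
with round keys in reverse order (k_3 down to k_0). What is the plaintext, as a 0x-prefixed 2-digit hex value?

s_0 = ciphertext = 0x9A
s_1 = InvRound(s_0, k_3) = 0x85
s_2 = InvRound(s_1, k_2) = 0x6C
s_3 = InvRound(s_2, k_1) = 0x20
s_4 = InvRound(s_3, k_0) = 0xFB

0xFB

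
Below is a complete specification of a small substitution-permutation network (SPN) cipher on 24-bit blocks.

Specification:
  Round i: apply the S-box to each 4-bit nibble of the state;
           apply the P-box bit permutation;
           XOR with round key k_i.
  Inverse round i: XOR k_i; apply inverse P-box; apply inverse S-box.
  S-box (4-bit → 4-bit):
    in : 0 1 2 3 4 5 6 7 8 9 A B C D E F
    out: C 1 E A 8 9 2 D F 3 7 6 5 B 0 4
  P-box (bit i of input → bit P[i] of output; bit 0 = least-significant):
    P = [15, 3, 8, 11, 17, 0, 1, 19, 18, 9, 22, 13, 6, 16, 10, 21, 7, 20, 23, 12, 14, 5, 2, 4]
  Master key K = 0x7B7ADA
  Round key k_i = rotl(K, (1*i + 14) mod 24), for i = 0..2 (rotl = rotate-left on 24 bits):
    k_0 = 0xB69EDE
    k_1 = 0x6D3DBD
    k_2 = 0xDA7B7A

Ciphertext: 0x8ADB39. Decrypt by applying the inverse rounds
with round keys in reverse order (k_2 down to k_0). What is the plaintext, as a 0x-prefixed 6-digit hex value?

0xF16243

s_0 = ciphertext = 0x8ADB39
s_1 = InvRound(s_0, k_2) = 0xE610B1
s_2 = InvRound(s_1, k_1) = 0xFFB452
s_3 = InvRound(s_2, k_0) = 0xF16243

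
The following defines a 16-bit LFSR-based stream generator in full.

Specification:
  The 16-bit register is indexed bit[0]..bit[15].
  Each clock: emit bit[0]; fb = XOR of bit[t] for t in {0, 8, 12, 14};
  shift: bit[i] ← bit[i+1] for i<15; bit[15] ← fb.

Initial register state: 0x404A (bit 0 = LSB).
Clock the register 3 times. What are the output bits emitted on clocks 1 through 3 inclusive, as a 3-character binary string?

reg_0 = 0x404A
clock 1: out=0, reg = 0xA025
clock 2: out=1, reg = 0xD012
clock 3: out=0, reg = 0x6809

010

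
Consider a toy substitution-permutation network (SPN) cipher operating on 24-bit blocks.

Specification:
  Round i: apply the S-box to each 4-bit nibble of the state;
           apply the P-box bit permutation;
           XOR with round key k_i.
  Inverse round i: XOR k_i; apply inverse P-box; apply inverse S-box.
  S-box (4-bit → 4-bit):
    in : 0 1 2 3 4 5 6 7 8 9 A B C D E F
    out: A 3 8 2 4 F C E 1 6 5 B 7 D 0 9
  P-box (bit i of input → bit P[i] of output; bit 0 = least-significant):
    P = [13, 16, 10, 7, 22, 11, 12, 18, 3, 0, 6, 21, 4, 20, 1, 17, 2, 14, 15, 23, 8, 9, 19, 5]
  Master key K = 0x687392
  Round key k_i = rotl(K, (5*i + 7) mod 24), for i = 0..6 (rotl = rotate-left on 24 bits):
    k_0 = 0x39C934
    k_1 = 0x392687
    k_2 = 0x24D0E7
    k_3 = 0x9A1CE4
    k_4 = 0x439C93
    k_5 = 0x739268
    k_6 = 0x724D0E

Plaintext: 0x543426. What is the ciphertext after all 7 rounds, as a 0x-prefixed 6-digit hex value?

0x9892DB

s_0 = plaintext = 0x543426
s_1 = Round(s_0, k_0) = 0x254ED4
s_2 = Round(s_1, k_1) = 0xFDF2A1
s_3 = Round(s_2, k_2) = 0xC761D3
s_4 = Round(s_3, k_3) = 0x55CFEF
s_5 = Round(s_4, k_4) = 0xFB7F2D
s_6 = Round(s_5, k_5) = 0xC5F7C6
s_7 = Round(s_6, k_6) = 0x9892DB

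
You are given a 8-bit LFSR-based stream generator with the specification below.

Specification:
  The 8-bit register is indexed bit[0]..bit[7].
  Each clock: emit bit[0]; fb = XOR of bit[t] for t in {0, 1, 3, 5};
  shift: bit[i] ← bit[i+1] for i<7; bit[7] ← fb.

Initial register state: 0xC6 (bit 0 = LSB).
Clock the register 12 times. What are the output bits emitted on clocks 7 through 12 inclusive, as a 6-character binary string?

reg_0 = 0xC6
clock 1: out=0, reg = 0xE3
clock 2: out=1, reg = 0xF1
clock 3: out=1, reg = 0x78
clock 4: out=0, reg = 0x3C
clock 5: out=0, reg = 0x1E
clock 6: out=0, reg = 0x0F
clock 7: out=1, reg = 0x87
clock 8: out=1, reg = 0x43
clock 9: out=1, reg = 0x21
clock 10: out=1, reg = 0x10
clock 11: out=0, reg = 0x08
clock 12: out=0, reg = 0x84

111100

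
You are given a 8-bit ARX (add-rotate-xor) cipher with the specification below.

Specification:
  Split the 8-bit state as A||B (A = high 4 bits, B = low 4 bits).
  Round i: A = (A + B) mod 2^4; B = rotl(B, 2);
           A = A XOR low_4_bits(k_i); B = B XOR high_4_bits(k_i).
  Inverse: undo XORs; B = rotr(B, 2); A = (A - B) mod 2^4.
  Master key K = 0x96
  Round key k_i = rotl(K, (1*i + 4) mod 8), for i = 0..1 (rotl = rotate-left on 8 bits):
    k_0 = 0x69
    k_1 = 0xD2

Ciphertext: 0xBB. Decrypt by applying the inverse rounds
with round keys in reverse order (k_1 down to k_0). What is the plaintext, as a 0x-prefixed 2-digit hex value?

0xAF

s_0 = ciphertext = 0xBB
s_1 = InvRound(s_0, k_1) = 0x09
s_2 = InvRound(s_1, k_0) = 0xAF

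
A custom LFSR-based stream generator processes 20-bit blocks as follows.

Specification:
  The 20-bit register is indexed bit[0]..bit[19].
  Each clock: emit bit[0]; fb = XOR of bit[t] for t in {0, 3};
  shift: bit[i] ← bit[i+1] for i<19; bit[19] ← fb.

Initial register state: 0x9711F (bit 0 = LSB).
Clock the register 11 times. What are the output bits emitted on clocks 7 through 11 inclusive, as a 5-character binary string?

reg_0 = 0x9711F
clock 1: out=1, reg = 0x4B88F
clock 2: out=1, reg = 0x25C47
clock 3: out=1, reg = 0x92E23
clock 4: out=1, reg = 0xC9711
clock 5: out=1, reg = 0xE4B88
clock 6: out=0, reg = 0xF25C4
clock 7: out=0, reg = 0x792E2
clock 8: out=0, reg = 0x3C971
clock 9: out=1, reg = 0x9E4B8
clock 10: out=0, reg = 0xCF25C
clock 11: out=0, reg = 0xE792E

00100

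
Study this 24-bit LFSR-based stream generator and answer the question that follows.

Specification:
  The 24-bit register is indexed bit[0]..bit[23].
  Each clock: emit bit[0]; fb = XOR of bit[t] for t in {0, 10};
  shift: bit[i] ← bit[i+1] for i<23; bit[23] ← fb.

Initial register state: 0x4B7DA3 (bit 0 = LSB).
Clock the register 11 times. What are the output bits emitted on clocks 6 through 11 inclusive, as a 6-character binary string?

101101

reg_0 = 0x4B7DA3
clock 1: out=1, reg = 0x25BED1
clock 2: out=1, reg = 0x12DF68
clock 3: out=0, reg = 0x896FB4
clock 4: out=0, reg = 0xC4B7DA
clock 5: out=0, reg = 0xE25BED
clock 6: out=1, reg = 0xF12DF6
clock 7: out=0, reg = 0xF896FB
clock 8: out=1, reg = 0x7C4B7D
clock 9: out=1, reg = 0xBE25BE
clock 10: out=0, reg = 0xDF12DF
clock 11: out=1, reg = 0xEF896F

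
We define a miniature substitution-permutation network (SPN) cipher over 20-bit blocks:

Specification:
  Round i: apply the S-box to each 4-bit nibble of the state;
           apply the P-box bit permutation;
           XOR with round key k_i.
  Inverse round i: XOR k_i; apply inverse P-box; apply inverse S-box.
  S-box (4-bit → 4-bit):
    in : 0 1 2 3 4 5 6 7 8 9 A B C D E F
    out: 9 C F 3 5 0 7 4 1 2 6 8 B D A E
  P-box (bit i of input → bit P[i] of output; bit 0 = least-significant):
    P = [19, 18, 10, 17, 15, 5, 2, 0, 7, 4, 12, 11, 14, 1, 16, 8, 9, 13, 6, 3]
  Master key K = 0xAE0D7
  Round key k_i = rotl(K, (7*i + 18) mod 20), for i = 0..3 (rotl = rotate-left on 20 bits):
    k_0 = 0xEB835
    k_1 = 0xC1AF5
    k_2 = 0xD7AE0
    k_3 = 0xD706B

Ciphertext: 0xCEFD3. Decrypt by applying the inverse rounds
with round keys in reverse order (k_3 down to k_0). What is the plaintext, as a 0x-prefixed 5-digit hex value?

0xB9C84

s_0 = ciphertext = 0xCEFD3
s_1 = InvRound(s_0, k_3) = 0x01237
s_2 = InvRound(s_1, k_2) = 0xA6C13
s_3 = InvRound(s_2, k_1) = 0x634AF
s_4 = InvRound(s_3, k_0) = 0xB9C84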